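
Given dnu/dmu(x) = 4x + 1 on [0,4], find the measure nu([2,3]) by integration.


nu(A) = integral_A (dnu/dmu) dmu = integral_2^3 (4x + 1) dx
Step 1: Antiderivative F(x) = (4/2)x^2 + 1x
Step 2: F(3) = (4/2)*3^2 + 1*3 = 18 + 3 = 21
Step 3: F(2) = (4/2)*2^2 + 1*2 = 8 + 2 = 10
Step 4: nu([2,3]) = F(3) - F(2) = 21 - 10 = 11


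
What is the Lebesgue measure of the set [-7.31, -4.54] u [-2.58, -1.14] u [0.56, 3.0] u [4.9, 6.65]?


For pairwise disjoint intervals, m(union) = sum of lengths.
= (-4.54 - -7.31) + (-1.14 - -2.58) + (3.0 - 0.56) + (6.65 - 4.9)
= 2.77 + 1.44 + 2.44 + 1.75
= 8.4


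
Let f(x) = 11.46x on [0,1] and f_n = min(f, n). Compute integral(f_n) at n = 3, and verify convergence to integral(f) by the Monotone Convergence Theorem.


f(x) = 11.46x on [0,1]; f_n(x) = min(11.46x, n). At n = 3:
Step 1: f(x) reaches 3 at x = 3/11.46 = 0.26178
Step 2: integral(f_3) = integral(11.46x, 0, 0.26178) + integral(3, 0.26178, 1)
       = 11.46*0.26178^2/2 + 3*(1 - 0.26178)
       = 0.39267 + 2.21466
       = 2.60733
Step 3: As n -> infinity, f_n increases to f, so by MCT integral(f_n) -> integral(f) = 11.46/2 = 5.73.
Convergence: integral(f_3) = 2.60733 -> 5.73 as n -> infinity


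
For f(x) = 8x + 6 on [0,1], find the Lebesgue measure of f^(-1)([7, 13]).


f^(-1)([7, 13]) = {x : 7 <= 8x + 6 <= 13}
Solving: (7 - 6)/8 <= x <= (13 - 6)/8
= [0.125, 0.875]
Intersecting with [0,1]: [0.125, 0.875]
Measure = 0.875 - 0.125 = 0.75


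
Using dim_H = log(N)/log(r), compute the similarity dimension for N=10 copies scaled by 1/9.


For a self-similar set with N copies scaled by 1/r:
dim_H = log(N)/log(r) = log(10)/log(9)
= 2.302585/2.197225
= 1.047952


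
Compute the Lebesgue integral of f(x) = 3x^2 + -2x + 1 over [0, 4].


The Lebesgue integral of a Riemann-integrable function agrees with the Riemann integral.
Antiderivative F(x) = (3/3)x^3 + (-2/2)x^2 + 1x
F(4) = (3/3)*4^3 + (-2/2)*4^2 + 1*4
     = (3/3)*64 + (-2/2)*16 + 1*4
     = 64 + -16 + 4
     = 52
F(0) = 0.0
Integral = F(4) - F(0) = 52 - 0.0 = 52


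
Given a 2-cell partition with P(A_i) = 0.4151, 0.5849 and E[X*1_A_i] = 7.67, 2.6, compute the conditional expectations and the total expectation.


For each cell A_i: E[X|A_i] = E[X*1_A_i] / P(A_i)
Step 1: E[X|A_1] = 7.67 / 0.4151 = 18.477475
Step 2: E[X|A_2] = 2.6 / 0.5849 = 4.445204
Verification: E[X] = sum E[X*1_A_i] = 7.67 + 2.6 = 10.27


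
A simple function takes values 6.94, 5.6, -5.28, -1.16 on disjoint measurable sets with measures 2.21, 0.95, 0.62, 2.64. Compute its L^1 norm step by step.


Step 1: Compute |f_i|^1 for each value:
  |6.94|^1 = 6.94
  |5.6|^1 = 5.6
  |-5.28|^1 = 5.28
  |-1.16|^1 = 1.16
Step 2: Multiply by measures and sum:
  6.94 * 2.21 = 15.3374
  5.6 * 0.95 = 5.32
  5.28 * 0.62 = 3.2736
  1.16 * 2.64 = 3.0624
Sum = 15.3374 + 5.32 + 3.2736 + 3.0624 = 26.9934
Step 3: Take the p-th root:
||f||_1 = (26.9934)^(1/1) = 26.9934


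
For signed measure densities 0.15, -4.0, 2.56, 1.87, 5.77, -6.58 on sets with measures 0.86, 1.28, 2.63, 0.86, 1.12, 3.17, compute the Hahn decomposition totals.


Step 1: Compute signed measure on each set:
  Set 1: 0.15 * 0.86 = 0.129
  Set 2: -4.0 * 1.28 = -5.12
  Set 3: 2.56 * 2.63 = 6.7328
  Set 4: 1.87 * 0.86 = 1.6082
  Set 5: 5.77 * 1.12 = 6.4624
  Set 6: -6.58 * 3.17 = -20.8586
Step 2: Total signed measure = (0.129) + (-5.12) + (6.7328) + (1.6082) + (6.4624) + (-20.8586)
     = -11.0462
Step 3: Positive part mu+(X) = sum of positive contributions = 14.9324
Step 4: Negative part mu-(X) = |sum of negative contributions| = 25.9786


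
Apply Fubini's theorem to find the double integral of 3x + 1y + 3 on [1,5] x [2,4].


By Fubini, integrate in x first, then y.
Step 1: Fix y, integrate over x in [1,5]:
  integral(3x + 1y + 3, x=1..5)
  = 3*(5^2 - 1^2)/2 + (1y + 3)*(5 - 1)
  = 36 + (1y + 3)*4
  = 36 + 4y + 12
  = 48 + 4y
Step 2: Integrate over y in [2,4]:
  integral(48 + 4y, y=2..4)
  = 48*2 + 4*(4^2 - 2^2)/2
  = 96 + 24
  = 120


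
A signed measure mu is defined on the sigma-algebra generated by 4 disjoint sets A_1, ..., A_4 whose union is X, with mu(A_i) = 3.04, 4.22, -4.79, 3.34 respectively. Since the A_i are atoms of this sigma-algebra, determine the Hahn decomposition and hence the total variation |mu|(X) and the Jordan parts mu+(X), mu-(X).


Step 1: Every measurable set is a union of atoms (the cells / points), so a Hahn decomposition is
  obtained by grouping atoms by sign: P = union of atoms with mu > 0, N = union of the remaining atoms.
  Atoms in P (indices): 1, 2, 4;  atoms in N (indices): 3
  Positive values: 3.04, 4.22, 3.34
  Negative values: -4.79
Step 2: mu+(X) = mu(P) = sum of positive atom values = 10.6
Step 3: mu-(X) = -mu(N) = sum of |negative atom values| = 4.79
Step 4: |mu|(X) = mu+(X) + mu-(X) = 10.6 + 4.79 = 15.39


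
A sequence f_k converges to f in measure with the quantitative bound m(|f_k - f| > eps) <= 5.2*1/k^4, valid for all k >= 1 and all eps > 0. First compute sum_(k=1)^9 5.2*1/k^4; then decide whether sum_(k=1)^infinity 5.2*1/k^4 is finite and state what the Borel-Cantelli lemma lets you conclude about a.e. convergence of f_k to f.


Step 1: List the terms 5.2*1/k^4 for k = 1 to 9:
  k=1: 5.2
  k=2: 0.325
  k=3: 0.064198
  k=4: 0.020313
  k=5: 0.00832
  k=6: 0.004012
  k=7: 0.002166
  k=8: 0.00127
  k=9: 7.925621e-04
Step 2: Partial sum = 5.2 + 0.325 + 0.064198 + 0.020313 + 0.00832 + 0.004012 + 0.002166 + 0.00127 + 7.925621e-04
     = 5.62607
Step 3: The full series sum_(k>=1) 5.2*1/k^4 converges (p-series with p = 4 > 1; a constant multiple of a convergent series converges).
Step 4: Fix eps > 0. Since sum_k m(|f_k - f| > eps) < infinity, the Borel-Cantelli lemma gives
        m(limsup_k {|f_k - f| > eps}) = 0, i.e. for a.e. x, |f_k(x) - f(x)| <= eps for all large k.
        Applying this with eps = 1/j for j = 1, 2, ... and intersecting the countably many full-measure sets,
        for a.e. x we get limsup_k |f_k(x) - f(x)| <= 1/j for every j, hence f_k -> f almost everywhere.
Conclusion: series converges; Borel-Cantelli yields f_k -> f a.e.


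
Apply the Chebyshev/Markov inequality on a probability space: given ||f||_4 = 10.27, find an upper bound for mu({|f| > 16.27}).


Chebyshev/Markov inequality: mu(|f| > eps) <= (||f||_p / eps)^p
Step 1: ||f||_4 / eps = 10.27 / 16.27 = 0.631223
Step 2: Raise to power p = 4:
  (0.631223)^4 = 0.158757
Step 3: Therefore mu(|f| > 16.27) <= 0.158757


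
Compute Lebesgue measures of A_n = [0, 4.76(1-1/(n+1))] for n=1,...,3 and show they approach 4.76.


By continuity of measure from below: if A_n increases to A, then m(A_n) -> m(A).
Here A = [0, 4.76], so m(A) = 4.76
Step 1: a_1 = 4.76*(1 - 1/2) = 2.38, m(A_1) = 2.38
Step 2: a_2 = 4.76*(1 - 1/3) = 3.1733, m(A_2) = 3.1733
Step 3: a_3 = 4.76*(1 - 1/4) = 3.57, m(A_3) = 3.57
Limit: m(A_n) -> m([0,4.76]) = 4.76


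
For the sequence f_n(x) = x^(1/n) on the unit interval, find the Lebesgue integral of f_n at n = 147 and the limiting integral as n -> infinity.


At n = 147: f_147(x) = x^(1/147).
Step 1: integral(x^(1/147), 0, 1) = [x^(1/147+1) / (1/147+1)] from 0 to 1
     = 1 / (1/147 + 1) = 1 / ((147+1)/147) = 147/(147+1)
     = 147/148 = 0.993243
Step 2: As n -> infinity, f_n(x) = x^(1/n) -> 1 for x in (0,1], and f_n is increasing in n.
By MCT, lim_n integral(f_n) = integral(lim_n f_n) = integral(1, 0, 1) = 1.
Step 3: Verify convergence: 147/148 = 0.993243 -> 1


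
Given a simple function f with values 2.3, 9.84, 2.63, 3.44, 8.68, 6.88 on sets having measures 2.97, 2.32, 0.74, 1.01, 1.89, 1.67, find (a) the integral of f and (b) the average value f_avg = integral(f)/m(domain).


Step 1: Integral = sum(value_i * measure_i)
= 2.3*2.97 + 9.84*2.32 + 2.63*0.74 + 3.44*1.01 + 8.68*1.89 + 6.88*1.67
= 6.831 + 22.8288 + 1.9462 + 3.4744 + 16.4052 + 11.4896
= 62.9752
Step 2: Total measure of domain = 2.97 + 2.32 + 0.74 + 1.01 + 1.89 + 1.67 = 10.6
Step 3: Average value = 62.9752 / 10.6 = 5.941057


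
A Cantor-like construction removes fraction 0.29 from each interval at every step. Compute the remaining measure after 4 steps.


Step 1: At each step, fraction remaining = 1 - 0.29 = 0.71
Step 2: After 4 steps, measure = (0.71)^4
Step 3: Computing the power step by step:
  After step 1: 0.71
  After step 2: 0.5041
  After step 3: 0.357911
  After step 4: 0.254117
Result = 0.254117


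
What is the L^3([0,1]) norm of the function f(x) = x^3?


Step 1: ||f||_3 = (integral_0^1 |x^3|^3 dx)^(1/3)
     = (integral_0^1 x^9 dx)^(1/3)
Step 2: integral_0^1 x^9 dx = [x^10/(10)] from 0 to 1 = 1^10/10
     = 1/10 = 0.1
Step 3: ||f||_3 = (0.1)^(1/3) = 0.464159


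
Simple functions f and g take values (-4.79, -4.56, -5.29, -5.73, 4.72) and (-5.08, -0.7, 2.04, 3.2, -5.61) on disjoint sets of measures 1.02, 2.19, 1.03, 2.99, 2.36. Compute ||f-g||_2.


Step 1: Compute differences f_i - g_i:
  -4.79 - -5.08 = 0.29
  -4.56 - -0.7 = -3.86
  -5.29 - 2.04 = -7.33
  -5.73 - 3.2 = -8.93
  4.72 - -5.61 = 10.33
Step 2: Compute |diff|^2 * measure for each set:
  |0.29|^2 * 1.02 = 0.0841 * 1.02 = 0.085782
  |-3.86|^2 * 2.19 = 14.8996 * 2.19 = 32.630124
  |-7.33|^2 * 1.03 = 53.7289 * 1.03 = 55.340767
  |-8.93|^2 * 2.99 = 79.7449 * 2.99 = 238.437251
  |10.33|^2 * 2.36 = 106.7089 * 2.36 = 251.833004
Step 3: Sum = 578.326928
Step 4: ||f-g||_2 = (578.326928)^(1/2) = 24.048429


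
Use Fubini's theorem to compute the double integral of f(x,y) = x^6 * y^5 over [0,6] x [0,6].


By Fubini's theorem, the double integral factors as a product of single integrals:
Step 1: integral_0^6 x^6 dx = [x^7/7] from 0 to 6
     = 6^7/7 = 39990.857143
Step 2: integral_0^6 y^5 dy = [y^6/6] from 0 to 6
     = 6^6/6 = 7776
Step 3: Double integral = 39990.857143 * 7776 = 3.109689e+08


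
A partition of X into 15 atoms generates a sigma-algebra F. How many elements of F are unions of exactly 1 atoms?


Each element of F is a union of some subset of the 15 atoms.
Elements that are unions of exactly 1 atoms correspond to 1-element subsets of the 15 atoms.
Count = C(15, 1) = 15! / (1! * 14!) = 15.


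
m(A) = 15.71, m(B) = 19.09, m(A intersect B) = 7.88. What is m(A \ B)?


m(A \ B) = m(A) - m(A n B)
= 15.71 - 7.88
= 7.83


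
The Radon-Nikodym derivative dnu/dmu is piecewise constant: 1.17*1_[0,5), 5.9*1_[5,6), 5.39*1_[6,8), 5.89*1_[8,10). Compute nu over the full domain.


Integrate each piece of the Radon-Nikodym derivative:
Step 1: integral_0^5 1.17 dx = 1.17*(5-0) = 1.17*5 = 5.85
Step 2: integral_5^6 5.9 dx = 5.9*(6-5) = 5.9*1 = 5.9
Step 3: integral_6^8 5.39 dx = 5.39*(8-6) = 5.39*2 = 10.78
Step 4: integral_8^10 5.89 dx = 5.89*(10-8) = 5.89*2 = 11.78
Total: 5.85 + 5.9 + 10.78 + 11.78 = 34.31


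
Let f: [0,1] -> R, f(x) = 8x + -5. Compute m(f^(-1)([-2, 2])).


f^(-1)([-2, 2]) = {x : -2 <= 8x + -5 <= 2}
Solving: (-2 - -5)/8 <= x <= (2 - -5)/8
= [0.375, 0.875]
Intersecting with [0,1]: [0.375, 0.875]
Measure = 0.875 - 0.375 = 0.5


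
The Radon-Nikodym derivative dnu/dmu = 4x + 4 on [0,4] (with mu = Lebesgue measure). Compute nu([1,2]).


nu(A) = integral_A (dnu/dmu) dmu = integral_1^2 (4x + 4) dx
Step 1: Antiderivative F(x) = (4/2)x^2 + 4x
Step 2: F(2) = (4/2)*2^2 + 4*2 = 8 + 8 = 16
Step 3: F(1) = (4/2)*1^2 + 4*1 = 2 + 4 = 6
Step 4: nu([1,2]) = F(2) - F(1) = 16 - 6 = 10


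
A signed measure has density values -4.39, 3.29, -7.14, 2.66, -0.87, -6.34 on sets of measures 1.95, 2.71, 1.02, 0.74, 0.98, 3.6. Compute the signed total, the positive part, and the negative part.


Step 1: Compute signed measure on each set:
  Set 1: -4.39 * 1.95 = -8.5605
  Set 2: 3.29 * 2.71 = 8.9159
  Set 3: -7.14 * 1.02 = -7.2828
  Set 4: 2.66 * 0.74 = 1.9684
  Set 5: -0.87 * 0.98 = -0.8526
  Set 6: -6.34 * 3.6 = -22.824
Step 2: Total signed measure = (-8.5605) + (8.9159) + (-7.2828) + (1.9684) + (-0.8526) + (-22.824)
     = -28.6356
Step 3: Positive part mu+(X) = sum of positive contributions = 10.8843
Step 4: Negative part mu-(X) = |sum of negative contributions| = 39.5199


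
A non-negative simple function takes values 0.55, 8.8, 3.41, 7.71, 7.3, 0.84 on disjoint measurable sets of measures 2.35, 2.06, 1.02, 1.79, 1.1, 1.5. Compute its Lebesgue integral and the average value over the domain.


Step 1: Integral = sum(value_i * measure_i)
= 0.55*2.35 + 8.8*2.06 + 3.41*1.02 + 7.71*1.79 + 7.3*1.1 + 0.84*1.5
= 1.2925 + 18.128 + 3.4782 + 13.8009 + 8.03 + 1.26
= 45.9896
Step 2: Total measure of domain = 2.35 + 2.06 + 1.02 + 1.79 + 1.1 + 1.5 = 9.82
Step 3: Average value = 45.9896 / 9.82 = 4.683259


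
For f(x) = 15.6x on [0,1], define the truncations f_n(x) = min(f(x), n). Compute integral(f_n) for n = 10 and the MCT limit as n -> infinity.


f(x) = 15.6x on [0,1]; f_n(x) = min(15.6x, n). At n = 10:
Step 1: f(x) reaches 10 at x = 10/15.6 = 0.641026
Step 2: integral(f_10) = integral(15.6x, 0, 0.641026) + integral(10, 0.641026, 1)
       = 15.6*0.641026^2/2 + 10*(1 - 0.641026)
       = 3.205128 + 3.589744
       = 6.794872
Step 3: As n -> infinity, f_n increases to f, so by MCT integral(f_n) -> integral(f) = 15.6/2 = 7.8.
Convergence: integral(f_10) = 6.794872 -> 7.8 as n -> infinity


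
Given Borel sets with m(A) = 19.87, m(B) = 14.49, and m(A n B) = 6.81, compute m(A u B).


By inclusion-exclusion: m(A u B) = m(A) + m(B) - m(A n B)
= 19.87 + 14.49 - 6.81
= 27.55


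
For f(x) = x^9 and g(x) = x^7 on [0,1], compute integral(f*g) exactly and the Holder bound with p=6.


Step 1: Exact integral of f*g = integral(x^16, 0, 1) = 1/17
     = 0.058824
Step 2: Holder bound with p=6, q=1.2:
  ||f||_p = (integral x^54 dx)^(1/6) = (1/55)^(1/6) = 0.51279
  ||g||_q = (integral x^8.4 dx)^(1/1.2) = (1/9.4)^(1/1.2) = 0.154547
Step 3: Holder bound = ||f||_p * ||g||_q = 0.51279 * 0.154547 = 0.07925
Verification: 0.058824 <= 0.07925 (Holder holds)


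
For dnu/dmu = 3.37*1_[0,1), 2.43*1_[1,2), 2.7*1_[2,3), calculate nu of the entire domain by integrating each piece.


Integrate each piece of the Radon-Nikodym derivative:
Step 1: integral_0^1 3.37 dx = 3.37*(1-0) = 3.37*1 = 3.37
Step 2: integral_1^2 2.43 dx = 2.43*(2-1) = 2.43*1 = 2.43
Step 3: integral_2^3 2.7 dx = 2.7*(3-2) = 2.7*1 = 2.7
Total: 3.37 + 2.43 + 2.7 = 8.5


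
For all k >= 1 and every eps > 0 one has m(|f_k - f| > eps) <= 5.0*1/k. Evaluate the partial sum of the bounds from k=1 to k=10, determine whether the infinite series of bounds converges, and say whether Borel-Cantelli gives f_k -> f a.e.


Step 1: List the terms 5.0*1/k for k = 1 to 10:
  k=1: 5
  k=2: 2.5
  k=3: 1.666667
  k=4: 1.25
  k=5: 1
  k=6: 0.833333
  k=7: 0.714286
  k=8: 0.625
  k=9: 0.555556
  k=10: 0.5
Step 2: Partial sum = 5 + 2.5 + 1.666667 + 1.25 + 1 + 0.833333 + 0.714286 + 0.625 + 0.555556 + 0.5
     = 14.644841
Step 3: The full series sum_(k>=1) 5.0*1/k diverges (harmonic series, p = 1; a nonzero constant multiple of a divergent series diverges).
Step 4: The (first) Borel-Cantelli lemma requires a summable sequence of measures, so it does not apply here;
        from this bound alone no conclusion about a.e. convergence can be drawn (convergence in measure still
        gives an a.e.-convergent subsequence, but not a.e. convergence of the whole sequence).
Conclusion: series diverges; Borel-Cantelli is inconclusive about a.e. convergence of f_k.


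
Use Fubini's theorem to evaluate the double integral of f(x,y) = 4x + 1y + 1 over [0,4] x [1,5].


By Fubini, integrate in x first, then y.
Step 1: Fix y, integrate over x in [0,4]:
  integral(4x + 1y + 1, x=0..4)
  = 4*(4^2 - 0^2)/2 + (1y + 1)*(4 - 0)
  = 32 + (1y + 1)*4
  = 32 + 4y + 4
  = 36 + 4y
Step 2: Integrate over y in [1,5]:
  integral(36 + 4y, y=1..5)
  = 36*4 + 4*(5^2 - 1^2)/2
  = 144 + 48
  = 192


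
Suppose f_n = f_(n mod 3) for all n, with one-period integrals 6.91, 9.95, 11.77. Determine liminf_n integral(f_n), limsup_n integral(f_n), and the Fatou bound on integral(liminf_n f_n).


The sequence (integral(f_n)) is periodic with period 3, repeating the values 6.91, 9.95, 11.77 indefinitely.
Step 1: For a periodic sequence, every tail (a_m, a_(m+1), ...) contains all 3 period values infinitely often.
Step 2: Hence inf of every tail = min of the period values = min(6.91, 9.95, 11.77) = 6.91.
        liminf_n integral(f_n) = sup over m of (inf of tail from m) = 6.91.
Step 3: Similarly sup of every tail = max of the period values = 11.77.
        limsup_n integral(f_n) = 11.77.
Step 4: Fatou's lemma: integral(liminf_n f_n) <= liminf_n integral(f_n) = 6.91.
        So the integral of the pointwise liminf is at most 6.91.


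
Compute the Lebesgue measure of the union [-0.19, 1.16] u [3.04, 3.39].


For pairwise disjoint intervals, m(union) = sum of lengths.
= (1.16 - -0.19) + (3.39 - 3.04)
= 1.35 + 0.35
= 1.7


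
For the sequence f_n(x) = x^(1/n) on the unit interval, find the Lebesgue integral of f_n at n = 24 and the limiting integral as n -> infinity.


At n = 24: f_24(x) = x^(1/24).
Step 1: integral(x^(1/24), 0, 1) = [x^(1/24+1) / (1/24+1)] from 0 to 1
     = 1 / (1/24 + 1) = 1 / ((24+1)/24) = 24/(24+1)
     = 24/25 = 0.96
Step 2: As n -> infinity, f_n(x) = x^(1/n) -> 1 for x in (0,1], and f_n is increasing in n.
By MCT, lim_n integral(f_n) = integral(lim_n f_n) = integral(1, 0, 1) = 1.
Step 3: Verify convergence: 24/25 = 0.96 -> 1


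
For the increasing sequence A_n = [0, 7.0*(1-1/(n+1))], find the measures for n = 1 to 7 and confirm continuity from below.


By continuity of measure from below: if A_n increases to A, then m(A_n) -> m(A).
Here A = [0, 7.0], so m(A) = 7
Step 1: a_1 = 7.0*(1 - 1/2) = 3.5, m(A_1) = 3.5
Step 2: a_2 = 7.0*(1 - 1/3) = 4.6667, m(A_2) = 4.6667
Step 3: a_3 = 7.0*(1 - 1/4) = 5.25, m(A_3) = 5.25
Step 4: a_4 = 7.0*(1 - 1/5) = 5.6, m(A_4) = 5.6
Step 5: a_5 = 7.0*(1 - 1/6) = 5.8333, m(A_5) = 5.8333
Step 6: a_6 = 7.0*(1 - 1/7) = 6, m(A_6) = 6
Step 7: a_7 = 7.0*(1 - 1/8) = 6.125, m(A_7) = 6.125
Limit: m(A_n) -> m([0,7.0]) = 7


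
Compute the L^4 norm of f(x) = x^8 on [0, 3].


Step 1: ||f||_4 = (integral_0^3 |x^8|^4 dx)^(1/4)
     = (integral_0^3 x^32 dx)^(1/4)
Step 2: integral_0^3 x^32 dx = [x^33/(33)] from 0 to 3 = 3^33/33
     = 5559060566555523/33 = 1.684564e+14
Step 3: ||f||_4 = (1.684564e+14)^(1/4) = 3602.648294


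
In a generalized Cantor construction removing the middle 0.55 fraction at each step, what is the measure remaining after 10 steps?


Step 1: At each step, fraction remaining = 1 - 0.55 = 0.45
Step 2: After 10 steps, measure = (0.45)^10
Result = 3.405063e-04


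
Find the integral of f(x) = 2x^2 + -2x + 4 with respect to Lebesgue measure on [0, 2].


The Lebesgue integral of a Riemann-integrable function agrees with the Riemann integral.
Antiderivative F(x) = (2/3)x^3 + (-2/2)x^2 + 4x
F(2) = (2/3)*2^3 + (-2/2)*2^2 + 4*2
     = (2/3)*8 + (-2/2)*4 + 4*2
     = 5.333333 + -4 + 8
     = 9.333333
F(0) = 0.0
Integral = F(2) - F(0) = 9.333333 - 0.0 = 9.333333


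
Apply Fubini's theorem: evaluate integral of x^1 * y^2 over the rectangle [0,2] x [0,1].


By Fubini's theorem, the double integral factors as a product of single integrals:
Step 1: integral_0^2 x^1 dx = [x^2/2] from 0 to 2
     = 2^2/2 = 2
Step 2: integral_0^1 y^2 dy = [y^3/3] from 0 to 1
     = 1^3/3 = 0.333333
Step 3: Double integral = 2 * 0.333333 = 0.666667


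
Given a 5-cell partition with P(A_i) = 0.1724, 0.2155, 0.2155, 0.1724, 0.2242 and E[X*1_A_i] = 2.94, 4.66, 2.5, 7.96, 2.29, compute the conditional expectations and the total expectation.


For each cell A_i: E[X|A_i] = E[X*1_A_i] / P(A_i)
Step 1: E[X|A_1] = 2.94 / 0.1724 = 17.053364
Step 2: E[X|A_2] = 4.66 / 0.2155 = 21.62413
Step 3: E[X|A_3] = 2.5 / 0.2155 = 11.600928
Step 4: E[X|A_4] = 7.96 / 0.1724 = 46.171694
Step 5: E[X|A_5] = 2.29 / 0.2242 = 10.214095
Verification: E[X] = sum E[X*1_A_i] = 2.94 + 4.66 + 2.5 + 7.96 + 2.29 = 20.35


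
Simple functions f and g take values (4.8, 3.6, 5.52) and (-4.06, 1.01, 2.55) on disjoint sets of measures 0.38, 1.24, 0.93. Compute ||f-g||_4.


Step 1: Compute differences f_i - g_i:
  4.8 - -4.06 = 8.86
  3.6 - 1.01 = 2.59
  5.52 - 2.55 = 2.97
Step 2: Compute |diff|^4 * measure for each set:
  |8.86|^4 * 0.38 = 6162.1872 * 0.38 = 2341.631136
  |2.59|^4 * 1.24 = 44.998606 * 1.24 = 55.798271
  |2.97|^4 * 0.93 = 77.808277 * 0.93 = 72.361697
Step 3: Sum = 2469.791104
Step 4: ||f-g||_4 = (2469.791104)^(1/4) = 7.049609


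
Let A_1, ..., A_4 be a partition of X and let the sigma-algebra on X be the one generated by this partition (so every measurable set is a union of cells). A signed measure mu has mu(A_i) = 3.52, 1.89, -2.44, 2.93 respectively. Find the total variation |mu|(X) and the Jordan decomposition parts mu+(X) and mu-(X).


Step 1: Every measurable set is a union of atoms (the cells / points), so a Hahn decomposition is
  obtained by grouping atoms by sign: P = union of atoms with mu > 0, N = union of the remaining atoms.
  Atoms in P (indices): 1, 2, 4;  atoms in N (indices): 3
  Positive values: 3.52, 1.89, 2.93
  Negative values: -2.44
Step 2: mu+(X) = mu(P) = sum of positive atom values = 8.34
Step 3: mu-(X) = -mu(N) = sum of |negative atom values| = 2.44
Step 4: |mu|(X) = mu+(X) + mu-(X) = 8.34 + 2.44 = 10.78


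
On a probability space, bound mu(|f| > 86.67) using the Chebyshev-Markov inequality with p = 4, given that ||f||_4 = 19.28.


Chebyshev/Markov inequality: mu(|f| > eps) <= (||f||_p / eps)^p
Step 1: ||f||_4 / eps = 19.28 / 86.67 = 0.222453
Step 2: Raise to power p = 4:
  (0.222453)^4 = 0.002449
Step 3: Therefore mu(|f| > 86.67) <= 0.002449


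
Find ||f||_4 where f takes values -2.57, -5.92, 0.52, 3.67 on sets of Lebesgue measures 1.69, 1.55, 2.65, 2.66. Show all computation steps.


Step 1: Compute |f_i|^4 for each value:
  |-2.57|^4 = 43.624704
  |-5.92|^4 = 1228.250153
  |0.52|^4 = 0.073116
  |3.67|^4 = 181.411267
Step 2: Multiply by measures and sum:
  43.624704 * 1.69 = 73.72575
  1228.250153 * 1.55 = 1903.787737
  0.073116 * 2.65 = 0.193758
  181.411267 * 2.66 = 482.553971
Sum = 73.72575 + 1903.787737 + 0.193758 + 482.553971 = 2460.261215
Step 3: Take the p-th root:
||f||_4 = (2460.261215)^(1/4) = 7.042799


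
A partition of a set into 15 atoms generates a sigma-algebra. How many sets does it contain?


Each element of the sigma-algebra is a union of some subset of the 15 atoms.
The number of such subsets is 2^15 = 32768.


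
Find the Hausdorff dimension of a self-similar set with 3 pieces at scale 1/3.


For a self-similar set with N copies scaled by 1/r:
dim_H = log(N)/log(r) = log(3)/log(3)
= 1.098612/1.098612
= 1


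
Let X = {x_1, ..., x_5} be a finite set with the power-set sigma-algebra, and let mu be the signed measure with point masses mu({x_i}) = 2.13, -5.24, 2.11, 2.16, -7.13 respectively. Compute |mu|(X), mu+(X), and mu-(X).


Step 1: Every measurable set is a union of atoms (the cells / points), so a Hahn decomposition is
  obtained by grouping atoms by sign: P = union of atoms with mu > 0, N = union of the remaining atoms.
  Atoms in P (indices): 1, 3, 4;  atoms in N (indices): 2, 5
  Positive values: 2.13, 2.11, 2.16
  Negative values: -5.24, -7.13
Step 2: mu+(X) = mu(P) = sum of positive atom values = 6.4
Step 3: mu-(X) = -mu(N) = sum of |negative atom values| = 12.37
Step 4: |mu|(X) = mu+(X) + mu-(X) = 6.4 + 12.37 = 18.77


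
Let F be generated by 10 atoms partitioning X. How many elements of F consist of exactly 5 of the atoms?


Each element of F is a union of some subset of the 10 atoms.
Elements that are unions of exactly 5 atoms correspond to 5-element subsets of the 10 atoms.
Count = C(10, 5) = 10! / (5! * 5!) = 252.


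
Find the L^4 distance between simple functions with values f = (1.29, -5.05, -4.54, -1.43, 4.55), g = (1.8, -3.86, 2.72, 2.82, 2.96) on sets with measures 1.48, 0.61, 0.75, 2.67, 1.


Step 1: Compute differences f_i - g_i:
  1.29 - 1.8 = -0.51
  -5.05 - -3.86 = -1.19
  -4.54 - 2.72 = -7.26
  -1.43 - 2.82 = -4.25
  4.55 - 2.96 = 1.59
Step 2: Compute |diff|^4 * measure for each set:
  |-0.51|^4 * 1.48 = 0.067652 * 1.48 = 0.100125
  |-1.19|^4 * 0.61 = 2.005339 * 0.61 = 1.223257
  |-7.26|^4 * 0.75 = 2778.091098 * 0.75 = 2083.568323
  |-4.25|^4 * 2.67 = 326.253906 * 2.67 = 871.09793
  |1.59|^4 * 1 = 6.39129 * 1 = 6.39129
Step 3: Sum = 2962.380925
Step 4: ||f-g||_4 = (2962.380925)^(1/4) = 7.377517


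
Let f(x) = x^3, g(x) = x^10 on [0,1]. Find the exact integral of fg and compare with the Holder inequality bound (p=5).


Step 1: Exact integral of f*g = integral(x^13, 0, 1) = 1/14
     = 0.071429
Step 2: Holder bound with p=5, q=1.25:
  ||f||_p = (integral x^15 dx)^(1/5) = (1/16)^(1/5) = 0.574349
  ||g||_q = (integral x^12.5 dx)^(1/1.25) = (1/13.5)^(1/1.25) = 0.124662
Step 3: Holder bound = ||f||_p * ||g||_q = 0.574349 * 0.124662 = 0.071599
Verification: 0.071429 <= 0.071599 (Holder holds)


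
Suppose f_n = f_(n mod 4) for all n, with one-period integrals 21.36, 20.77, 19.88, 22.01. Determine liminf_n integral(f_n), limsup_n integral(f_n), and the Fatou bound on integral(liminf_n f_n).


The sequence (integral(f_n)) is periodic with period 4, repeating the values 21.36, 20.77, 19.88, 22.01 indefinitely.
Step 1: For a periodic sequence, every tail (a_m, a_(m+1), ...) contains all 4 period values infinitely often.
Step 2: Hence inf of every tail = min of the period values = min(21.36, 20.77, 19.88, 22.01) = 19.88.
        liminf_n integral(f_n) = sup over m of (inf of tail from m) = 19.88.
Step 3: Similarly sup of every tail = max of the period values = 22.01.
        limsup_n integral(f_n) = 22.01.
Step 4: Fatou's lemma: integral(liminf_n f_n) <= liminf_n integral(f_n) = 19.88.
        So the integral of the pointwise liminf is at most 19.88.


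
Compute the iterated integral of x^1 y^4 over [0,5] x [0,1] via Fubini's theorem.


By Fubini's theorem, the double integral factors as a product of single integrals:
Step 1: integral_0^5 x^1 dx = [x^2/2] from 0 to 5
     = 5^2/2 = 12.5
Step 2: integral_0^1 y^4 dy = [y^5/5] from 0 to 1
     = 1^5/5 = 0.2
Step 3: Double integral = 12.5 * 0.2 = 2.5


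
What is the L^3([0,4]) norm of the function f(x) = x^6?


Step 1: ||f||_3 = (integral_0^4 |x^6|^3 dx)^(1/3)
     = (integral_0^4 x^18 dx)^(1/3)
Step 2: integral_0^4 x^18 dx = [x^19/(19)] from 0 to 4 = 4^19/19
     = 274877906944/19 = 1.446726e+10
Step 3: ||f||_3 = (1.446726e+10)^(1/3) = 2436.662679


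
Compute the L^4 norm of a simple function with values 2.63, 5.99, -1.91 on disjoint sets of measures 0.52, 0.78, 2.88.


Step 1: Compute |f_i|^4 for each value:
  |2.63|^4 = 47.843506
  |5.99|^4 = 1287.381576
  |-1.91|^4 = 13.308634
Step 2: Multiply by measures and sum:
  47.843506 * 0.52 = 24.878623
  1287.381576 * 0.78 = 1004.157629
  13.308634 * 2.88 = 38.328865
Sum = 24.878623 + 1004.157629 + 38.328865 = 1067.365117
Step 3: Take the p-th root:
||f||_4 = (1067.365117)^(1/4) = 5.715816


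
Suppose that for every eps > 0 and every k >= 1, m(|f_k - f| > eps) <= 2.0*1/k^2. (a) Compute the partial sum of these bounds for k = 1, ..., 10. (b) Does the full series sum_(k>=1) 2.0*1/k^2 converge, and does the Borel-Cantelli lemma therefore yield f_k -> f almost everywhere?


Step 1: List the terms 2.0*1/k^2 for k = 1 to 10:
  k=1: 2
  k=2: 0.5
  k=3: 0.222222
  k=4: 0.125
  k=5: 0.08
  k=6: 0.055556
  k=7: 0.040816
  k=8: 0.03125
  k=9: 0.024691
  k=10: 0.02
Step 2: Partial sum = 2 + 0.5 + 0.222222 + 0.125 + 0.08 + 0.055556 + 0.040816 + 0.03125 + 0.024691 + 0.02
     = 3.099535
Step 3: The full series sum_(k>=1) 2.0*1/k^2 converges (p-series with p = 2 > 1; a constant multiple of a convergent series converges).
Step 4: Fix eps > 0. Since sum_k m(|f_k - f| > eps) < infinity, the Borel-Cantelli lemma gives
        m(limsup_k {|f_k - f| > eps}) = 0, i.e. for a.e. x, |f_k(x) - f(x)| <= eps for all large k.
        Applying this with eps = 1/j for j = 1, 2, ... and intersecting the countably many full-measure sets,
        for a.e. x we get limsup_k |f_k(x) - f(x)| <= 1/j for every j, hence f_k -> f almost everywhere.
Conclusion: series converges; Borel-Cantelli yields f_k -> f a.e.


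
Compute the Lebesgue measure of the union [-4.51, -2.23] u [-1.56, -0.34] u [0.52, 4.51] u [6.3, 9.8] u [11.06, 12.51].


For pairwise disjoint intervals, m(union) = sum of lengths.
= (-2.23 - -4.51) + (-0.34 - -1.56) + (4.51 - 0.52) + (9.8 - 6.3) + (12.51 - 11.06)
= 2.28 + 1.22 + 3.99 + 3.5 + 1.45
= 12.44


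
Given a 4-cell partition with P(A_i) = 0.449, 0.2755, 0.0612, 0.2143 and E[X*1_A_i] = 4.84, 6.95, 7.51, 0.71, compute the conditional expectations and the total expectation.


For each cell A_i: E[X|A_i] = E[X*1_A_i] / P(A_i)
Step 1: E[X|A_1] = 4.84 / 0.449 = 10.77951
Step 2: E[X|A_2] = 6.95 / 0.2755 = 25.22686
Step 3: E[X|A_3] = 7.51 / 0.0612 = 122.712418
Step 4: E[X|A_4] = 0.71 / 0.2143 = 3.313112
Verification: E[X] = sum E[X*1_A_i] = 4.84 + 6.95 + 7.51 + 0.71 = 20.01


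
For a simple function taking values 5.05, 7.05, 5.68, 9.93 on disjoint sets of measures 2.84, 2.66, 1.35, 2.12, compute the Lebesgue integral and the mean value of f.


Step 1: Integral = sum(value_i * measure_i)
= 5.05*2.84 + 7.05*2.66 + 5.68*1.35 + 9.93*2.12
= 14.342 + 18.753 + 7.668 + 21.0516
= 61.8146
Step 2: Total measure of domain = 2.84 + 2.66 + 1.35 + 2.12 = 8.97
Step 3: Average value = 61.8146 / 8.97 = 6.89126


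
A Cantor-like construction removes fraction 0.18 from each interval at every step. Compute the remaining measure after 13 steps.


Step 1: At each step, fraction remaining = 1 - 0.18 = 0.82
Step 2: After 13 steps, measure = (0.82)^13
Result = 0.075784


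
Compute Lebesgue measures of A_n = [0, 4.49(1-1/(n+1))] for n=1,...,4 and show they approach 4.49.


By continuity of measure from below: if A_n increases to A, then m(A_n) -> m(A).
Here A = [0, 4.49], so m(A) = 4.49
Step 1: a_1 = 4.49*(1 - 1/2) = 2.245, m(A_1) = 2.245
Step 2: a_2 = 4.49*(1 - 1/3) = 2.9933, m(A_2) = 2.9933
Step 3: a_3 = 4.49*(1 - 1/4) = 3.3675, m(A_3) = 3.3675
Step 4: a_4 = 4.49*(1 - 1/5) = 3.592, m(A_4) = 3.592
Limit: m(A_n) -> m([0,4.49]) = 4.49


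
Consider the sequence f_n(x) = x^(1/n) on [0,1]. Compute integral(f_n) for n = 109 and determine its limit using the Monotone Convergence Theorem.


At n = 109: f_109(x) = x^(1/109).
Step 1: integral(x^(1/109), 0, 1) = [x^(1/109+1) / (1/109+1)] from 0 to 1
     = 1 / (1/109 + 1) = 1 / ((109+1)/109) = 109/(109+1)
     = 109/110 = 0.990909
Step 2: As n -> infinity, f_n(x) = x^(1/n) -> 1 for x in (0,1], and f_n is increasing in n.
By MCT, lim_n integral(f_n) = integral(lim_n f_n) = integral(1, 0, 1) = 1.
Step 3: Verify convergence: 109/110 = 0.990909 -> 1


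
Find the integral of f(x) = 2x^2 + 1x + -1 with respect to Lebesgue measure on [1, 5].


The Lebesgue integral of a Riemann-integrable function agrees with the Riemann integral.
Antiderivative F(x) = (2/3)x^3 + (1/2)x^2 + -1x
F(5) = (2/3)*5^3 + (1/2)*5^2 + -1*5
     = (2/3)*125 + (1/2)*25 + -1*5
     = 83.333333 + 12.5 + -5
     = 90.833333
F(1) = 0.166667
Integral = F(5) - F(1) = 90.833333 - 0.166667 = 90.666667


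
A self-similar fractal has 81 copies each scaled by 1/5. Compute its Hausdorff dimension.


For a self-similar set with N copies scaled by 1/r:
dim_H = log(N)/log(r) = log(81)/log(5)
= 4.394449/1.609438
= 2.730425


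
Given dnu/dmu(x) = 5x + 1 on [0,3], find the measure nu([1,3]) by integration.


nu(A) = integral_A (dnu/dmu) dmu = integral_1^3 (5x + 1) dx
Step 1: Antiderivative F(x) = (5/2)x^2 + 1x
Step 2: F(3) = (5/2)*3^2 + 1*3 = 22.5 + 3 = 25.5
Step 3: F(1) = (5/2)*1^2 + 1*1 = 2.5 + 1 = 3.5
Step 4: nu([1,3]) = F(3) - F(1) = 25.5 - 3.5 = 22


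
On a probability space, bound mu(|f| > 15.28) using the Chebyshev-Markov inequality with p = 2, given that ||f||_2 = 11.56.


Chebyshev/Markov inequality: mu(|f| > eps) <= (||f||_p / eps)^p
Step 1: ||f||_2 / eps = 11.56 / 15.28 = 0.756545
Step 2: Raise to power p = 2:
  (0.756545)^2 = 0.57236
Step 3: Therefore mu(|f| > 15.28) <= 0.57236


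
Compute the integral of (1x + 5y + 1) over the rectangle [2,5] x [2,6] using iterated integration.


By Fubini, integrate in x first, then y.
Step 1: Fix y, integrate over x in [2,5]:
  integral(1x + 5y + 1, x=2..5)
  = 1*(5^2 - 2^2)/2 + (5y + 1)*(5 - 2)
  = 10.5 + (5y + 1)*3
  = 10.5 + 15y + 3
  = 13.5 + 15y
Step 2: Integrate over y in [2,6]:
  integral(13.5 + 15y, y=2..6)
  = 13.5*4 + 15*(6^2 - 2^2)/2
  = 54 + 240
  = 294


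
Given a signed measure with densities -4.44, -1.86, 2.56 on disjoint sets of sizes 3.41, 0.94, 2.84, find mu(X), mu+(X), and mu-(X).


Step 1: Compute signed measure on each set:
  Set 1: -4.44 * 3.41 = -15.1404
  Set 2: -1.86 * 0.94 = -1.7484
  Set 3: 2.56 * 2.84 = 7.2704
Step 2: Total signed measure = (-15.1404) + (-1.7484) + (7.2704)
     = -9.6184
Step 3: Positive part mu+(X) = sum of positive contributions = 7.2704
Step 4: Negative part mu-(X) = |sum of negative contributions| = 16.8888


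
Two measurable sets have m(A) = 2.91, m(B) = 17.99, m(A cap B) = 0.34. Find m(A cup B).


By inclusion-exclusion: m(A u B) = m(A) + m(B) - m(A n B)
= 2.91 + 17.99 - 0.34
= 20.56


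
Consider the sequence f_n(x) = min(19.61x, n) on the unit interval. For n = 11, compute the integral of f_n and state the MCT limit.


f(x) = 19.61x on [0,1]; f_n(x) = min(19.61x, n). At n = 11:
Step 1: f(x) reaches 11 at x = 11/19.61 = 0.560938
Step 2: integral(f_11) = integral(19.61x, 0, 0.560938) + integral(11, 0.560938, 1)
       = 19.61*0.560938^2/2 + 11*(1 - 0.560938)
       = 3.085161 + 4.829679
       = 7.914839
Step 3: As n -> infinity, f_n increases to f, so by MCT integral(f_n) -> integral(f) = 19.61/2 = 9.805.
Convergence: integral(f_11) = 7.914839 -> 9.805 as n -> infinity


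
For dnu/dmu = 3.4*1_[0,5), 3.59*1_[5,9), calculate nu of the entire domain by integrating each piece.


Integrate each piece of the Radon-Nikodym derivative:
Step 1: integral_0^5 3.4 dx = 3.4*(5-0) = 3.4*5 = 17
Step 2: integral_5^9 3.59 dx = 3.59*(9-5) = 3.59*4 = 14.36
Total: 17 + 14.36 = 31.36


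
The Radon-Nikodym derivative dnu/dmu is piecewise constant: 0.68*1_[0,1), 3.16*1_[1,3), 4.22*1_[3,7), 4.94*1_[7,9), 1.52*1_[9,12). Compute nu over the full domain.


Integrate each piece of the Radon-Nikodym derivative:
Step 1: integral_0^1 0.68 dx = 0.68*(1-0) = 0.68*1 = 0.68
Step 2: integral_1^3 3.16 dx = 3.16*(3-1) = 3.16*2 = 6.32
Step 3: integral_3^7 4.22 dx = 4.22*(7-3) = 4.22*4 = 16.88
Step 4: integral_7^9 4.94 dx = 4.94*(9-7) = 4.94*2 = 9.88
Step 5: integral_9^12 1.52 dx = 1.52*(12-9) = 1.52*3 = 4.56
Total: 0.68 + 6.32 + 16.88 + 9.88 + 4.56 = 38.32


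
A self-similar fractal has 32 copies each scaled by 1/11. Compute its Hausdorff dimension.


For a self-similar set with N copies scaled by 1/r:
dim_H = log(N)/log(r) = log(32)/log(11)
= 3.465736/2.397895
= 1.445324


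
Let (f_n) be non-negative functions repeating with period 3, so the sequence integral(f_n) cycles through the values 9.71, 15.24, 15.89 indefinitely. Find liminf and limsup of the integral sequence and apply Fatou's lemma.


The sequence (integral(f_n)) is periodic with period 3, repeating the values 9.71, 15.24, 15.89 indefinitely.
Step 1: For a periodic sequence, every tail (a_m, a_(m+1), ...) contains all 3 period values infinitely often.
Step 2: Hence inf of every tail = min of the period values = min(9.71, 15.24, 15.89) = 9.71.
        liminf_n integral(f_n) = sup over m of (inf of tail from m) = 9.71.
Step 3: Similarly sup of every tail = max of the period values = 15.89.
        limsup_n integral(f_n) = 15.89.
Step 4: Fatou's lemma: integral(liminf_n f_n) <= liminf_n integral(f_n) = 9.71.
        So the integral of the pointwise liminf is at most 9.71.


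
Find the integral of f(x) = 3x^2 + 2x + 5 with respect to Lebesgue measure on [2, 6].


The Lebesgue integral of a Riemann-integrable function agrees with the Riemann integral.
Antiderivative F(x) = (3/3)x^3 + (2/2)x^2 + 5x
F(6) = (3/3)*6^3 + (2/2)*6^2 + 5*6
     = (3/3)*216 + (2/2)*36 + 5*6
     = 216 + 36 + 30
     = 282
F(2) = 22
Integral = F(6) - F(2) = 282 - 22 = 260


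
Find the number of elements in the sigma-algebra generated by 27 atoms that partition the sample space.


Each element of the sigma-algebra is a union of some subset of the 27 atoms.
The number of such subsets is 2^27 = 134217728.


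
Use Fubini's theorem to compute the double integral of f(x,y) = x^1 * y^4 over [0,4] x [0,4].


By Fubini's theorem, the double integral factors as a product of single integrals:
Step 1: integral_0^4 x^1 dx = [x^2/2] from 0 to 4
     = 4^2/2 = 8
Step 2: integral_0^4 y^4 dy = [y^5/5] from 0 to 4
     = 4^5/5 = 204.8
Step 3: Double integral = 8 * 204.8 = 1638.4


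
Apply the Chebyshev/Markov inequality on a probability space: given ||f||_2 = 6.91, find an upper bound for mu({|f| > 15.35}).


Chebyshev/Markov inequality: mu(|f| > eps) <= (||f||_p / eps)^p
Step 1: ||f||_2 / eps = 6.91 / 15.35 = 0.450163
Step 2: Raise to power p = 2:
  (0.450163)^2 = 0.202647
Step 3: Therefore mu(|f| > 15.35) <= 0.202647


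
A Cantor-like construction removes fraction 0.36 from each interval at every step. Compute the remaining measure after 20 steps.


Step 1: At each step, fraction remaining = 1 - 0.36 = 0.64
Step 2: After 20 steps, measure = (0.64)^20
Result = 1.329228e-04


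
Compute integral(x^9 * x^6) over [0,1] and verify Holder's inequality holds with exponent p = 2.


Step 1: Exact integral of f*g = integral(x^15, 0, 1) = 1/16
     = 0.0625
Step 2: Holder bound with p=2, q=2:
  ||f||_p = (integral x^18 dx)^(1/2) = (1/19)^(1/2) = 0.229416
  ||g||_q = (integral x^12 dx)^(1/2) = (1/13)^(1/2) = 0.27735
Step 3: Holder bound = ||f||_p * ||g||_q = 0.229416 * 0.27735 = 0.063628
Verification: 0.0625 <= 0.063628 (Holder holds)


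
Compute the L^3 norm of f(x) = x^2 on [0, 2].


Step 1: ||f||_3 = (integral_0^2 |x^2|^3 dx)^(1/3)
     = (integral_0^2 x^6 dx)^(1/3)
Step 2: integral_0^2 x^6 dx = [x^7/(7)] from 0 to 2 = 2^7/7
     = 128/7 = 18.285714
Step 3: ||f||_3 = (18.285714)^(1/3) = 2.634535


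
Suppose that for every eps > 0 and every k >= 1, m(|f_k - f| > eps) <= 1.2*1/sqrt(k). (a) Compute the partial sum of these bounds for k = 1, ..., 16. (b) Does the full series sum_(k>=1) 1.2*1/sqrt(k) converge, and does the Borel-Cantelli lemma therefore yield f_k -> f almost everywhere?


Step 1: List the terms 1.2*1/sqrt(k) for k = 1 to 16:
  k=1: 1.2
  k=2: 0.848528
  k=3: 0.69282
  k=4: 0.6
  k=5: 0.536656
  k=6: 0.489898
  k=7: 0.453557
  k=8: 0.424264
  k=9: 0.4
  k=10: 0.379473
  k=11: 0.361814
  k=12: 0.34641
  k=13: 0.33282
  k=14: 0.320713
  k=15: 0.309839
  k=16: 0.3
Step 2: Partial sum = 1.2 + 0.848528 + 0.69282 + 0.6 + 0.536656 + 0.489898 + 0.453557 + 0.424264 + 0.4 + 0.379473 + 0.361814 + 0.34641 + 0.33282 + 0.320713 + 0.309839 + 0.3
     = 7.996794
Step 3: The full series sum_(k>=1) 1.2*1/sqrt(k) diverges (p-series with p = 1/2 <= 1; a nonzero constant multiple of a divergent series diverges).
Step 4: The (first) Borel-Cantelli lemma requires a summable sequence of measures, so it does not apply here;
        from this bound alone no conclusion about a.e. convergence can be drawn (convergence in measure still
        gives an a.e.-convergent subsequence, but not a.e. convergence of the whole sequence).
Conclusion: series diverges; Borel-Cantelli is inconclusive about a.e. convergence of f_k.


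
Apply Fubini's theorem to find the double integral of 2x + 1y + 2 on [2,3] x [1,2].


By Fubini, integrate in x first, then y.
Step 1: Fix y, integrate over x in [2,3]:
  integral(2x + 1y + 2, x=2..3)
  = 2*(3^2 - 2^2)/2 + (1y + 2)*(3 - 2)
  = 5 + (1y + 2)*1
  = 5 + 1y + 2
  = 7 + 1y
Step 2: Integrate over y in [1,2]:
  integral(7 + 1y, y=1..2)
  = 7*1 + 1*(2^2 - 1^2)/2
  = 7 + 1.5
  = 8.5


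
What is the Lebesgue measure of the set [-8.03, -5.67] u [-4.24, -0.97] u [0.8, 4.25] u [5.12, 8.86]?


For pairwise disjoint intervals, m(union) = sum of lengths.
= (-5.67 - -8.03) + (-0.97 - -4.24) + (4.25 - 0.8) + (8.86 - 5.12)
= 2.36 + 3.27 + 3.45 + 3.74
= 12.82


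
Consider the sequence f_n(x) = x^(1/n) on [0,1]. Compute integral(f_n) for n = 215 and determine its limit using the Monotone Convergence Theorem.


At n = 215: f_215(x) = x^(1/215).
Step 1: integral(x^(1/215), 0, 1) = [x^(1/215+1) / (1/215+1)] from 0 to 1
     = 1 / (1/215 + 1) = 1 / ((215+1)/215) = 215/(215+1)
     = 215/216 = 0.99537
Step 2: As n -> infinity, f_n(x) = x^(1/n) -> 1 for x in (0,1], and f_n is increasing in n.
By MCT, lim_n integral(f_n) = integral(lim_n f_n) = integral(1, 0, 1) = 1.
Step 3: Verify convergence: 215/216 = 0.99537 -> 1
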